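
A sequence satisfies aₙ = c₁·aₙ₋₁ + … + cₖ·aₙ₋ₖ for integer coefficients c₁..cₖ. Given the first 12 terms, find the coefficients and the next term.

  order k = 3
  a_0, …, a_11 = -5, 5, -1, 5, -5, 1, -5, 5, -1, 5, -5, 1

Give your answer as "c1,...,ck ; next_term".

  a_3 = 0·-1 + 0·5 + -1·-5 = 5
  a_4 = 0·5 + 0·-1 + -1·5 = -5
  a_5 = 0·-5 + 0·5 + -1·-1 = 1
  a_6 = 0·1 + 0·-5 + -1·5 = -5
  a_7 = 0·-5 + 0·1 + -1·-5 = 5
  a_8 = 0·5 + 0·-5 + -1·1 = -1
  a_9 = 0·-1 + 0·5 + -1·-5 = 5
  a_10 = 0·5 + 0·-1 + -1·5 = -5
  a_11 = 0·-5 + 0·5 + -1·-1 = 1
  a_12 = 0·1 + 0·-5 + -1·5 = -5

0,0,-1 ; -5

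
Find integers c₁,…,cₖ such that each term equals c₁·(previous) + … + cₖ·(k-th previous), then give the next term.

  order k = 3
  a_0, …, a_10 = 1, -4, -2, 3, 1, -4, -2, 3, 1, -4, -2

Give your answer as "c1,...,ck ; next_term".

1,-1,1 ; 3

  a_3 = 1·-2 + -1·-4 + 1·1 = 3
  a_4 = 1·3 + -1·-2 + 1·-4 = 1
  a_5 = 1·1 + -1·3 + 1·-2 = -4
  a_6 = 1·-4 + -1·1 + 1·3 = -2
  a_7 = 1·-2 + -1·-4 + 1·1 = 3
  a_8 = 1·3 + -1·-2 + 1·-4 = 1
  a_9 = 1·1 + -1·3 + 1·-2 = -4
  a_10 = 1·-4 + -1·1 + 1·3 = -2
  a_11 = 1·-2 + -1·-4 + 1·1 = 3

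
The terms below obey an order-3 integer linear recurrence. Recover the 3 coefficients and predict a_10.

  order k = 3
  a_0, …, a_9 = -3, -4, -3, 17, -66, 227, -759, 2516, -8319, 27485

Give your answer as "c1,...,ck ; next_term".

  a_3 = -4·-3 + -2·-4 + 1·-3 = 17
  a_4 = -4·17 + -2·-3 + 1·-4 = -66
  a_5 = -4·-66 + -2·17 + 1·-3 = 227
  a_6 = -4·227 + -2·-66 + 1·17 = -759
  a_7 = -4·-759 + -2·227 + 1·-66 = 2516
  a_8 = -4·2516 + -2·-759 + 1·227 = -8319
  a_9 = -4·-8319 + -2·2516 + 1·-759 = 27485
  a_10 = -4·27485 + -2·-8319 + 1·2516 = -90786

-4,-2,1 ; -90786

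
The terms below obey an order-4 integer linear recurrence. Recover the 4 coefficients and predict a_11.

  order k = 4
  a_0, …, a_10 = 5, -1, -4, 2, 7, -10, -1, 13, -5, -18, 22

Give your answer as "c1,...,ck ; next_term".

  a_4 = -1·2 + -1·-4 + 0·-1 + 1·5 = 7
  a_5 = -1·7 + -1·2 + 0·-4 + 1·-1 = -10
  a_6 = -1·-10 + -1·7 + 0·2 + 1·-4 = -1
  a_7 = -1·-1 + -1·-10 + 0·7 + 1·2 = 13
  a_8 = -1·13 + -1·-1 + 0·-10 + 1·7 = -5
  a_9 = -1·-5 + -1·13 + 0·-1 + 1·-10 = -18
  a_10 = -1·-18 + -1·-5 + 0·13 + 1·-1 = 22
  a_11 = -1·22 + -1·-18 + 0·-5 + 1·13 = 9

-1,-1,0,1 ; 9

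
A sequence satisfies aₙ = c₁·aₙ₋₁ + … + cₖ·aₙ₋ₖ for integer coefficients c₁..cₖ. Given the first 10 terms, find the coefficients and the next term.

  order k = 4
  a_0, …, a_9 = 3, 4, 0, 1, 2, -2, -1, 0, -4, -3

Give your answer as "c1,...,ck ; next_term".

  a_4 = 1·1 + 0·0 + 1·4 + -1·3 = 2
  a_5 = 1·2 + 0·1 + 1·0 + -1·4 = -2
  a_6 = 1·-2 + 0·2 + 1·1 + -1·0 = -1
  a_7 = 1·-1 + 0·-2 + 1·2 + -1·1 = 0
  a_8 = 1·0 + 0·-1 + 1·-2 + -1·2 = -4
  a_9 = 1·-4 + 0·0 + 1·-1 + -1·-2 = -3
  a_10 = 1·-3 + 0·-4 + 1·0 + -1·-1 = -2

1,0,1,-1 ; -2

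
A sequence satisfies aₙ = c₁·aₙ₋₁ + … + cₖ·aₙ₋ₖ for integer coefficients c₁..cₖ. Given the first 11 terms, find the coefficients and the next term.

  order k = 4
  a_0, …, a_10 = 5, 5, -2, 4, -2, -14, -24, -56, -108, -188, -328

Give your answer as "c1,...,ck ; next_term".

  a_4 = 2·4 + 0·-2 + 0·5 + -2·5 = -2
  a_5 = 2·-2 + 0·4 + 0·-2 + -2·5 = -14
  a_6 = 2·-14 + 0·-2 + 0·4 + -2·-2 = -24
  a_7 = 2·-24 + 0·-14 + 0·-2 + -2·4 = -56
  a_8 = 2·-56 + 0·-24 + 0·-14 + -2·-2 = -108
  a_9 = 2·-108 + 0·-56 + 0·-24 + -2·-14 = -188
  a_10 = 2·-188 + 0·-108 + 0·-56 + -2·-24 = -328
  a_11 = 2·-328 + 0·-188 + 0·-108 + -2·-56 = -544

2,0,0,-2 ; -544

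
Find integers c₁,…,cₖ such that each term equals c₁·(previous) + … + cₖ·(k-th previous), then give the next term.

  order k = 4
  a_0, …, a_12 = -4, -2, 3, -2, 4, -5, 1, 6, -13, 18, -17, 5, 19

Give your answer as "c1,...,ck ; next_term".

-2,-2,-1,-1 ; -49

  a_4 = -2·-2 + -2·3 + -1·-2 + -1·-4 = 4
  a_5 = -2·4 + -2·-2 + -1·3 + -1·-2 = -5
  a_6 = -2·-5 + -2·4 + -1·-2 + -1·3 = 1
  a_7 = -2·1 + -2·-5 + -1·4 + -1·-2 = 6
  a_8 = -2·6 + -2·1 + -1·-5 + -1·4 = -13
  a_9 = -2·-13 + -2·6 + -1·1 + -1·-5 = 18
  a_10 = -2·18 + -2·-13 + -1·6 + -1·1 = -17
  a_11 = -2·-17 + -2·18 + -1·-13 + -1·6 = 5
  a_12 = -2·5 + -2·-17 + -1·18 + -1·-13 = 19
  a_13 = -2·19 + -2·5 + -1·-17 + -1·18 = -49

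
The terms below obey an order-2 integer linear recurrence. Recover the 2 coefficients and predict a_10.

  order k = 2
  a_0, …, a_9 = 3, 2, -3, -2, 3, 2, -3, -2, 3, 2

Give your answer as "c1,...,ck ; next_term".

  a_2 = 0·2 + -1·3 = -3
  a_3 = 0·-3 + -1·2 = -2
  a_4 = 0·-2 + -1·-3 = 3
  a_5 = 0·3 + -1·-2 = 2
  a_6 = 0·2 + -1·3 = -3
  a_7 = 0·-3 + -1·2 = -2
  a_8 = 0·-2 + -1·-3 = 3
  a_9 = 0·3 + -1·-2 = 2
  a_10 = 0·2 + -1·3 = -3

0,-1 ; -3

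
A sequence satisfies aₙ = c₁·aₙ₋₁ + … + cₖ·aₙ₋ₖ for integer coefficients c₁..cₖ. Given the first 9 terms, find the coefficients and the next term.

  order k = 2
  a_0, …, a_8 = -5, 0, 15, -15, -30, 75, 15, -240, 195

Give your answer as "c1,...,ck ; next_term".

  a_2 = -1·0 + -3·-5 = 15
  a_3 = -1·15 + -3·0 = -15
  a_4 = -1·-15 + -3·15 = -30
  a_5 = -1·-30 + -3·-15 = 75
  a_6 = -1·75 + -3·-30 = 15
  a_7 = -1·15 + -3·75 = -240
  a_8 = -1·-240 + -3·15 = 195
  a_9 = -1·195 + -3·-240 = 525

-1,-3 ; 525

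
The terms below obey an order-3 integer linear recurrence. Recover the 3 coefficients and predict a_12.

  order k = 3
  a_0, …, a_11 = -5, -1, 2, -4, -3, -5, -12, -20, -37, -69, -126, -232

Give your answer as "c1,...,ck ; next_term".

1,1,1 ; -427

  a_3 = 1·2 + 1·-1 + 1·-5 = -4
  a_4 = 1·-4 + 1·2 + 1·-1 = -3
  a_5 = 1·-3 + 1·-4 + 1·2 = -5
  a_6 = 1·-5 + 1·-3 + 1·-4 = -12
  a_7 = 1·-12 + 1·-5 + 1·-3 = -20
  a_8 = 1·-20 + 1·-12 + 1·-5 = -37
  a_9 = 1·-37 + 1·-20 + 1·-12 = -69
  a_10 = 1·-69 + 1·-37 + 1·-20 = -126
  a_11 = 1·-126 + 1·-69 + 1·-37 = -232
  a_12 = 1·-232 + 1·-126 + 1·-69 = -427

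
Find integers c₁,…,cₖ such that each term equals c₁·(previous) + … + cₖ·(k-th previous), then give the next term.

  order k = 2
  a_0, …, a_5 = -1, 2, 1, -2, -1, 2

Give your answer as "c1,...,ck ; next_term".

  a_2 = 0·2 + -1·-1 = 1
  a_3 = 0·1 + -1·2 = -2
  a_4 = 0·-2 + -1·1 = -1
  a_5 = 0·-1 + -1·-2 = 2
  a_6 = 0·2 + -1·-1 = 1

0,-1 ; 1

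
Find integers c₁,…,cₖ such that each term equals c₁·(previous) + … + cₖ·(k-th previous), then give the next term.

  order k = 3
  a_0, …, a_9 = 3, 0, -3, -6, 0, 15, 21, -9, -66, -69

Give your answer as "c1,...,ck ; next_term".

1,-2,-1 ; 72

  a_3 = 1·-3 + -2·0 + -1·3 = -6
  a_4 = 1·-6 + -2·-3 + -1·0 = 0
  a_5 = 1·0 + -2·-6 + -1·-3 = 15
  a_6 = 1·15 + -2·0 + -1·-6 = 21
  a_7 = 1·21 + -2·15 + -1·0 = -9
  a_8 = 1·-9 + -2·21 + -1·15 = -66
  a_9 = 1·-66 + -2·-9 + -1·21 = -69
  a_10 = 1·-69 + -2·-66 + -1·-9 = 72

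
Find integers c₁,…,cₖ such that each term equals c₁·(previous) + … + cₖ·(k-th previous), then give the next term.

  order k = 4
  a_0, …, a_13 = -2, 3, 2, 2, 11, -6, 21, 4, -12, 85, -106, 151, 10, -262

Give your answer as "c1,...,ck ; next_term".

-1,1,3,-1 ; 831

  a_4 = -1·2 + 1·2 + 3·3 + -1·-2 = 11
  a_5 = -1·11 + 1·2 + 3·2 + -1·3 = -6
  a_6 = -1·-6 + 1·11 + 3·2 + -1·2 = 21
  a_7 = -1·21 + 1·-6 + 3·11 + -1·2 = 4
  a_8 = -1·4 + 1·21 + 3·-6 + -1·11 = -12
  a_9 = -1·-12 + 1·4 + 3·21 + -1·-6 = 85
  a_10 = -1·85 + 1·-12 + 3·4 + -1·21 = -106
  a_11 = -1·-106 + 1·85 + 3·-12 + -1·4 = 151
  a_12 = -1·151 + 1·-106 + 3·85 + -1·-12 = 10
  a_13 = -1·10 + 1·151 + 3·-106 + -1·85 = -262
  a_14 = -1·-262 + 1·10 + 3·151 + -1·-106 = 831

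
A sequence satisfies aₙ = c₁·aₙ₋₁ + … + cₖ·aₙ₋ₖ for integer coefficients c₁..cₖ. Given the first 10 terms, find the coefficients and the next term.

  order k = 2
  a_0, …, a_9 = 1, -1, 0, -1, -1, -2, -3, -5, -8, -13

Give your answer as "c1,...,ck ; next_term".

1,1 ; -21

  a_2 = 1·-1 + 1·1 = 0
  a_3 = 1·0 + 1·-1 = -1
  a_4 = 1·-1 + 1·0 = -1
  a_5 = 1·-1 + 1·-1 = -2
  a_6 = 1·-2 + 1·-1 = -3
  a_7 = 1·-3 + 1·-2 = -5
  a_8 = 1·-5 + 1·-3 = -8
  a_9 = 1·-8 + 1·-5 = -13
  a_10 = 1·-13 + 1·-8 = -21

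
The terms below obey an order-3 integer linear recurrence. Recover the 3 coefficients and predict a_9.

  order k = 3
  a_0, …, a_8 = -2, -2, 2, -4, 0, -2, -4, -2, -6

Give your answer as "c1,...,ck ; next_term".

0,1,1 ; -6

  a_3 = 0·2 + 1·-2 + 1·-2 = -4
  a_4 = 0·-4 + 1·2 + 1·-2 = 0
  a_5 = 0·0 + 1·-4 + 1·2 = -2
  a_6 = 0·-2 + 1·0 + 1·-4 = -4
  a_7 = 0·-4 + 1·-2 + 1·0 = -2
  a_8 = 0·-2 + 1·-4 + 1·-2 = -6
  a_9 = 0·-6 + 1·-2 + 1·-4 = -6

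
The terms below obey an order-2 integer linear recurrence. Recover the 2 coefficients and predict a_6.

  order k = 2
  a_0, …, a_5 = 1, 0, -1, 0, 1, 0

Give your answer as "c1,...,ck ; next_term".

0,-1 ; -1

  a_2 = 0·0 + -1·1 = -1
  a_3 = 0·-1 + -1·0 = 0
  a_4 = 0·0 + -1·-1 = 1
  a_5 = 0·1 + -1·0 = 0
  a_6 = 0·0 + -1·1 = -1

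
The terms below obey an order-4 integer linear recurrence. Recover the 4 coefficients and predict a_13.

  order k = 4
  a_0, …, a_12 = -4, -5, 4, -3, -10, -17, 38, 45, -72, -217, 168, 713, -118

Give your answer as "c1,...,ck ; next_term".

0,-2,-2,3 ; -2413

  a_4 = 0·-3 + -2·4 + -2·-5 + 3·-4 = -10
  a_5 = 0·-10 + -2·-3 + -2·4 + 3·-5 = -17
  a_6 = 0·-17 + -2·-10 + -2·-3 + 3·4 = 38
  a_7 = 0·38 + -2·-17 + -2·-10 + 3·-3 = 45
  a_8 = 0·45 + -2·38 + -2·-17 + 3·-10 = -72
  a_9 = 0·-72 + -2·45 + -2·38 + 3·-17 = -217
  a_10 = 0·-217 + -2·-72 + -2·45 + 3·38 = 168
  a_11 = 0·168 + -2·-217 + -2·-72 + 3·45 = 713
  a_12 = 0·713 + -2·168 + -2·-217 + 3·-72 = -118
  a_13 = 0·-118 + -2·713 + -2·168 + 3·-217 = -2413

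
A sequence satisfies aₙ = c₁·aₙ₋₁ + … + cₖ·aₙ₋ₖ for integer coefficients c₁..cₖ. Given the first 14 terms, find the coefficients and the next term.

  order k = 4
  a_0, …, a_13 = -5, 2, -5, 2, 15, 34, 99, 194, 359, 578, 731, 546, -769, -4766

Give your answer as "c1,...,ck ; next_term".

  a_4 = 2·2 + 1·-5 + -2·2 + -4·-5 = 15
  a_5 = 2·15 + 1·2 + -2·-5 + -4·2 = 34
  a_6 = 2·34 + 1·15 + -2·2 + -4·-5 = 99
  a_7 = 2·99 + 1·34 + -2·15 + -4·2 = 194
  a_8 = 2·194 + 1·99 + -2·34 + -4·15 = 359
  a_9 = 2·359 + 1·194 + -2·99 + -4·34 = 578
  a_10 = 2·578 + 1·359 + -2·194 + -4·99 = 731
  a_11 = 2·731 + 1·578 + -2·359 + -4·194 = 546
  a_12 = 2·546 + 1·731 + -2·578 + -4·359 = -769
  a_13 = 2·-769 + 1·546 + -2·731 + -4·578 = -4766
  a_14 = 2·-4766 + 1·-769 + -2·546 + -4·731 = -14317

2,1,-2,-4 ; -14317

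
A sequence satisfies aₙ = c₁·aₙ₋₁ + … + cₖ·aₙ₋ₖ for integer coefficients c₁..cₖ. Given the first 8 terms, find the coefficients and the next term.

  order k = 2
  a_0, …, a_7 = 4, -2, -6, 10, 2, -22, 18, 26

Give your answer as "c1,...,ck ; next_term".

-1,-2 ; -62

  a_2 = -1·-2 + -2·4 = -6
  a_3 = -1·-6 + -2·-2 = 10
  a_4 = -1·10 + -2·-6 = 2
  a_5 = -1·2 + -2·10 = -22
  a_6 = -1·-22 + -2·2 = 18
  a_7 = -1·18 + -2·-22 = 26
  a_8 = -1·26 + -2·18 = -62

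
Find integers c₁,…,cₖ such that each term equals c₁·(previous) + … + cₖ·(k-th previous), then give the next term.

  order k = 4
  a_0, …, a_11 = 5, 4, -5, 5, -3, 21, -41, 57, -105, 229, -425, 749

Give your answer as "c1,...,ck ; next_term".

-1,0,-2,2 ; -1417

  a_4 = -1·5 + 0·-5 + -2·4 + 2·5 = -3
  a_5 = -1·-3 + 0·5 + -2·-5 + 2·4 = 21
  a_6 = -1·21 + 0·-3 + -2·5 + 2·-5 = -41
  a_7 = -1·-41 + 0·21 + -2·-3 + 2·5 = 57
  a_8 = -1·57 + 0·-41 + -2·21 + 2·-3 = -105
  a_9 = -1·-105 + 0·57 + -2·-41 + 2·21 = 229
  a_10 = -1·229 + 0·-105 + -2·57 + 2·-41 = -425
  a_11 = -1·-425 + 0·229 + -2·-105 + 2·57 = 749
  a_12 = -1·749 + 0·-425 + -2·229 + 2·-105 = -1417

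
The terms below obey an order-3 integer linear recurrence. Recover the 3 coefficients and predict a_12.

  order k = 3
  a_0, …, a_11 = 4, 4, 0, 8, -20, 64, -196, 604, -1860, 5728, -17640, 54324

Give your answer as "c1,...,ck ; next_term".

  a_3 = -2·0 + 3·4 + -1·4 = 8
  a_4 = -2·8 + 3·0 + -1·4 = -20
  a_5 = -2·-20 + 3·8 + -1·0 = 64
  a_6 = -2·64 + 3·-20 + -1·8 = -196
  a_7 = -2·-196 + 3·64 + -1·-20 = 604
  a_8 = -2·604 + 3·-196 + -1·64 = -1860
  a_9 = -2·-1860 + 3·604 + -1·-196 = 5728
  a_10 = -2·5728 + 3·-1860 + -1·604 = -17640
  a_11 = -2·-17640 + 3·5728 + -1·-1860 = 54324
  a_12 = -2·54324 + 3·-17640 + -1·5728 = -167296

-2,3,-1 ; -167296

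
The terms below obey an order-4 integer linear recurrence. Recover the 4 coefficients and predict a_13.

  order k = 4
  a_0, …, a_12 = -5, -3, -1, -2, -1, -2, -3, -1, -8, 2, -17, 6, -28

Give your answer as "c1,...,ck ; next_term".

  a_4 = -1·-2 + 2·-1 + 2·-3 + -1·-5 = -1
  a_5 = -1·-1 + 2·-2 + 2·-1 + -1·-3 = -2
  a_6 = -1·-2 + 2·-1 + 2·-2 + -1·-1 = -3
  a_7 = -1·-3 + 2·-2 + 2·-1 + -1·-2 = -1
  a_8 = -1·-1 + 2·-3 + 2·-2 + -1·-1 = -8
  a_9 = -1·-8 + 2·-1 + 2·-3 + -1·-2 = 2
  a_10 = -1·2 + 2·-8 + 2·-1 + -1·-3 = -17
  a_11 = -1·-17 + 2·2 + 2·-8 + -1·-1 = 6
  a_12 = -1·6 + 2·-17 + 2·2 + -1·-8 = -28
  a_13 = -1·-28 + 2·6 + 2·-17 + -1·2 = 4

-1,2,2,-1 ; 4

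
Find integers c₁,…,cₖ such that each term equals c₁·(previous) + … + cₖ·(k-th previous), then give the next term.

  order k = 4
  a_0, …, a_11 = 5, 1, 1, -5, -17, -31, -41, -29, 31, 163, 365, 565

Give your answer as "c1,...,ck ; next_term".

2,-1,-1,-1 ; 571

  a_4 = 2·-5 + -1·1 + -1·1 + -1·5 = -17
  a_5 = 2·-17 + -1·-5 + -1·1 + -1·1 = -31
  a_6 = 2·-31 + -1·-17 + -1·-5 + -1·1 = -41
  a_7 = 2·-41 + -1·-31 + -1·-17 + -1·-5 = -29
  a_8 = 2·-29 + -1·-41 + -1·-31 + -1·-17 = 31
  a_9 = 2·31 + -1·-29 + -1·-41 + -1·-31 = 163
  a_10 = 2·163 + -1·31 + -1·-29 + -1·-41 = 365
  a_11 = 2·365 + -1·163 + -1·31 + -1·-29 = 565
  a_12 = 2·565 + -1·365 + -1·163 + -1·31 = 571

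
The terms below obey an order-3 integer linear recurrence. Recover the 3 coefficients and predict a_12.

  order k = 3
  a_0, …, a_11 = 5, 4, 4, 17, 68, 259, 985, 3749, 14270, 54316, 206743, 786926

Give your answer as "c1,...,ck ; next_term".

4,-1,1 ; 2995277

  a_3 = 4·4 + -1·4 + 1·5 = 17
  a_4 = 4·17 + -1·4 + 1·4 = 68
  a_5 = 4·68 + -1·17 + 1·4 = 259
  a_6 = 4·259 + -1·68 + 1·17 = 985
  a_7 = 4·985 + -1·259 + 1·68 = 3749
  a_8 = 4·3749 + -1·985 + 1·259 = 14270
  a_9 = 4·14270 + -1·3749 + 1·985 = 54316
  a_10 = 4·54316 + -1·14270 + 1·3749 = 206743
  a_11 = 4·206743 + -1·54316 + 1·14270 = 786926
  a_12 = 4·786926 + -1·206743 + 1·54316 = 2995277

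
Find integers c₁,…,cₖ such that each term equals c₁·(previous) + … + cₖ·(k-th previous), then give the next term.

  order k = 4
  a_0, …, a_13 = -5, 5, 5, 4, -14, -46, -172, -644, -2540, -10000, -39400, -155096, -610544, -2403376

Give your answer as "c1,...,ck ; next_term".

4,0,-2,4 ; -9460912

  a_4 = 4·4 + 0·5 + -2·5 + 4·-5 = -14
  a_5 = 4·-14 + 0·4 + -2·5 + 4·5 = -46
  a_6 = 4·-46 + 0·-14 + -2·4 + 4·5 = -172
  a_7 = 4·-172 + 0·-46 + -2·-14 + 4·4 = -644
  a_8 = 4·-644 + 0·-172 + -2·-46 + 4·-14 = -2540
  a_9 = 4·-2540 + 0·-644 + -2·-172 + 4·-46 = -10000
  a_10 = 4·-10000 + 0·-2540 + -2·-644 + 4·-172 = -39400
  a_11 = 4·-39400 + 0·-10000 + -2·-2540 + 4·-644 = -155096
  a_12 = 4·-155096 + 0·-39400 + -2·-10000 + 4·-2540 = -610544
  a_13 = 4·-610544 + 0·-155096 + -2·-39400 + 4·-10000 = -2403376
  a_14 = 4·-2403376 + 0·-610544 + -2·-155096 + 4·-39400 = -9460912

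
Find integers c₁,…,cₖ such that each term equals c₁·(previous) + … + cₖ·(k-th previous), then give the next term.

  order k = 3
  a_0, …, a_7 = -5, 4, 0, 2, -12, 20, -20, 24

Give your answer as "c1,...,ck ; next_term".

-2,-2,-2 ; -48

  a_3 = -2·0 + -2·4 + -2·-5 = 2
  a_4 = -2·2 + -2·0 + -2·4 = -12
  a_5 = -2·-12 + -2·2 + -2·0 = 20
  a_6 = -2·20 + -2·-12 + -2·2 = -20
  a_7 = -2·-20 + -2·20 + -2·-12 = 24
  a_8 = -2·24 + -2·-20 + -2·20 = -48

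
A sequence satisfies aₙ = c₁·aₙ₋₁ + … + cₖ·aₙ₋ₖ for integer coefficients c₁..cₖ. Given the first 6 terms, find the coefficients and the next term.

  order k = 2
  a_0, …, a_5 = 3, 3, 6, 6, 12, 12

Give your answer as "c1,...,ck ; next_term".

0,2 ; 24

  a_2 = 0·3 + 2·3 = 6
  a_3 = 0·6 + 2·3 = 6
  a_4 = 0·6 + 2·6 = 12
  a_5 = 0·12 + 2·6 = 12
  a_6 = 0·12 + 2·12 = 24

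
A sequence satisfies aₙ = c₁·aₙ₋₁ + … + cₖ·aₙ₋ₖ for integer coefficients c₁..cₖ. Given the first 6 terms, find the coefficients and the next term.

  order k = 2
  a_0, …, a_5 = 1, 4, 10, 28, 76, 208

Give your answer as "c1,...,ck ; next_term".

2,2 ; 568

  a_2 = 2·4 + 2·1 = 10
  a_3 = 2·10 + 2·4 = 28
  a_4 = 2·28 + 2·10 = 76
  a_5 = 2·76 + 2·28 = 208
  a_6 = 2·208 + 2·76 = 568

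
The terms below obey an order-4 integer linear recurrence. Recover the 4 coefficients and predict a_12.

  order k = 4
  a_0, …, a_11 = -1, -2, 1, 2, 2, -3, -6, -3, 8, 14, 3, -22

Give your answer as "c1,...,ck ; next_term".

1,-1,-1,1 ; -31

  a_4 = 1·2 + -1·1 + -1·-2 + 1·-1 = 2
  a_5 = 1·2 + -1·2 + -1·1 + 1·-2 = -3
  a_6 = 1·-3 + -1·2 + -1·2 + 1·1 = -6
  a_7 = 1·-6 + -1·-3 + -1·2 + 1·2 = -3
  a_8 = 1·-3 + -1·-6 + -1·-3 + 1·2 = 8
  a_9 = 1·8 + -1·-3 + -1·-6 + 1·-3 = 14
  a_10 = 1·14 + -1·8 + -1·-3 + 1·-6 = 3
  a_11 = 1·3 + -1·14 + -1·8 + 1·-3 = -22
  a_12 = 1·-22 + -1·3 + -1·14 + 1·8 = -31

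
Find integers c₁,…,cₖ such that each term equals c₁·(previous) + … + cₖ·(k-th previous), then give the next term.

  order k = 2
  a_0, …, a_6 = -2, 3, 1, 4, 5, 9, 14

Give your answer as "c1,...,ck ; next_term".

1,1 ; 23

  a_2 = 1·3 + 1·-2 = 1
  a_3 = 1·1 + 1·3 = 4
  a_4 = 1·4 + 1·1 = 5
  a_5 = 1·5 + 1·4 = 9
  a_6 = 1·9 + 1·5 = 14
  a_7 = 1·14 + 1·9 = 23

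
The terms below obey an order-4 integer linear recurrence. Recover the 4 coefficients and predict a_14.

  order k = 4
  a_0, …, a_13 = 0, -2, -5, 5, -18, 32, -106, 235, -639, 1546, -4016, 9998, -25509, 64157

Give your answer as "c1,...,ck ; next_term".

-1,3,-1,3 ; -162730

  a_4 = -1·5 + 3·-5 + -1·-2 + 3·0 = -18
  a_5 = -1·-18 + 3·5 + -1·-5 + 3·-2 = 32
  a_6 = -1·32 + 3·-18 + -1·5 + 3·-5 = -106
  a_7 = -1·-106 + 3·32 + -1·-18 + 3·5 = 235
  a_8 = -1·235 + 3·-106 + -1·32 + 3·-18 = -639
  a_9 = -1·-639 + 3·235 + -1·-106 + 3·32 = 1546
  a_10 = -1·1546 + 3·-639 + -1·235 + 3·-106 = -4016
  a_11 = -1·-4016 + 3·1546 + -1·-639 + 3·235 = 9998
  a_12 = -1·9998 + 3·-4016 + -1·1546 + 3·-639 = -25509
  a_13 = -1·-25509 + 3·9998 + -1·-4016 + 3·1546 = 64157
  a_14 = -1·64157 + 3·-25509 + -1·9998 + 3·-4016 = -162730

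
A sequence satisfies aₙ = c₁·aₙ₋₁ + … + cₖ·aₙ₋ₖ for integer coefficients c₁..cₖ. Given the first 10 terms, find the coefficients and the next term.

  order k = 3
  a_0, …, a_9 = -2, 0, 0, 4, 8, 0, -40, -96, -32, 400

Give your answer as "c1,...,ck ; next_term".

2,-4,-2 ; 1120

  a_3 = 2·0 + -4·0 + -2·-2 = 4
  a_4 = 2·4 + -4·0 + -2·0 = 8
  a_5 = 2·8 + -4·4 + -2·0 = 0
  a_6 = 2·0 + -4·8 + -2·4 = -40
  a_7 = 2·-40 + -4·0 + -2·8 = -96
  a_8 = 2·-96 + -4·-40 + -2·0 = -32
  a_9 = 2·-32 + -4·-96 + -2·-40 = 400
  a_10 = 2·400 + -4·-32 + -2·-96 = 1120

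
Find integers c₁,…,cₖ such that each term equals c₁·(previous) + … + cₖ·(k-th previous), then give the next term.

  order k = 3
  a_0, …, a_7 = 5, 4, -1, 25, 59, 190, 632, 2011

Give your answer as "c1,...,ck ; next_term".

  a_3 = 2·-1 + 3·4 + 3·5 = 25
  a_4 = 2·25 + 3·-1 + 3·4 = 59
  a_5 = 2·59 + 3·25 + 3·-1 = 190
  a_6 = 2·190 + 3·59 + 3·25 = 632
  a_7 = 2·632 + 3·190 + 3·59 = 2011
  a_8 = 2·2011 + 3·632 + 3·190 = 6488

2,3,3 ; 6488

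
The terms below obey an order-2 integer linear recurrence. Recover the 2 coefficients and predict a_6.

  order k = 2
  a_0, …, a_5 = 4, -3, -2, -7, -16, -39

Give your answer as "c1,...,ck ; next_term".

  a_2 = 2·-3 + 1·4 = -2
  a_3 = 2·-2 + 1·-3 = -7
  a_4 = 2·-7 + 1·-2 = -16
  a_5 = 2·-16 + 1·-7 = -39
  a_6 = 2·-39 + 1·-16 = -94

2,1 ; -94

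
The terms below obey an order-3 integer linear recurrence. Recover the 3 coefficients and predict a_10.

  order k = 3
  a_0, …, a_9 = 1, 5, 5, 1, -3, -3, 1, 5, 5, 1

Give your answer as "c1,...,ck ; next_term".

  a_3 = 2·5 + -2·5 + 1·1 = 1
  a_4 = 2·1 + -2·5 + 1·5 = -3
  a_5 = 2·-3 + -2·1 + 1·5 = -3
  a_6 = 2·-3 + -2·-3 + 1·1 = 1
  a_7 = 2·1 + -2·-3 + 1·-3 = 5
  a_8 = 2·5 + -2·1 + 1·-3 = 5
  a_9 = 2·5 + -2·5 + 1·1 = 1
  a_10 = 2·1 + -2·5 + 1·5 = -3

2,-2,1 ; -3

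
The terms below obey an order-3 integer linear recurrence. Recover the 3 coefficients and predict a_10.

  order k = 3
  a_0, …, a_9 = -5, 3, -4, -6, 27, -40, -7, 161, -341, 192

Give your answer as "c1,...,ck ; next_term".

  a_3 = -2·-4 + -3·3 + 1·-5 = -6
  a_4 = -2·-6 + -3·-4 + 1·3 = 27
  a_5 = -2·27 + -3·-6 + 1·-4 = -40
  a_6 = -2·-40 + -3·27 + 1·-6 = -7
  a_7 = -2·-7 + -3·-40 + 1·27 = 161
  a_8 = -2·161 + -3·-7 + 1·-40 = -341
  a_9 = -2·-341 + -3·161 + 1·-7 = 192
  a_10 = -2·192 + -3·-341 + 1·161 = 800

-2,-3,1 ; 800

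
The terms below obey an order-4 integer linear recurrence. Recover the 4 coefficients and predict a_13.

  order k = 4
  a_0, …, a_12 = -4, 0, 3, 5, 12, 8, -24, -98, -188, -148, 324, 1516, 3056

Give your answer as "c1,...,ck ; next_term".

2,-2,-2,-2 ; 2728

  a_4 = 2·5 + -2·3 + -2·0 + -2·-4 = 12
  a_5 = 2·12 + -2·5 + -2·3 + -2·0 = 8
  a_6 = 2·8 + -2·12 + -2·5 + -2·3 = -24
  a_7 = 2·-24 + -2·8 + -2·12 + -2·5 = -98
  a_8 = 2·-98 + -2·-24 + -2·8 + -2·12 = -188
  a_9 = 2·-188 + -2·-98 + -2·-24 + -2·8 = -148
  a_10 = 2·-148 + -2·-188 + -2·-98 + -2·-24 = 324
  a_11 = 2·324 + -2·-148 + -2·-188 + -2·-98 = 1516
  a_12 = 2·1516 + -2·324 + -2·-148 + -2·-188 = 3056
  a_13 = 2·3056 + -2·1516 + -2·324 + -2·-148 = 2728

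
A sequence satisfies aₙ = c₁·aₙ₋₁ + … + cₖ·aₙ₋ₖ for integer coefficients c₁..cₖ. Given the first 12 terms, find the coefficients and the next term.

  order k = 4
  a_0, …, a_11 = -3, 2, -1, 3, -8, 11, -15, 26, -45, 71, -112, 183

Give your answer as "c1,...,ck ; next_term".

-1,0,-1,1 ; -299

  a_4 = -1·3 + 0·-1 + -1·2 + 1·-3 = -8
  a_5 = -1·-8 + 0·3 + -1·-1 + 1·2 = 11
  a_6 = -1·11 + 0·-8 + -1·3 + 1·-1 = -15
  a_7 = -1·-15 + 0·11 + -1·-8 + 1·3 = 26
  a_8 = -1·26 + 0·-15 + -1·11 + 1·-8 = -45
  a_9 = -1·-45 + 0·26 + -1·-15 + 1·11 = 71
  a_10 = -1·71 + 0·-45 + -1·26 + 1·-15 = -112
  a_11 = -1·-112 + 0·71 + -1·-45 + 1·26 = 183
  a_12 = -1·183 + 0·-112 + -1·71 + 1·-45 = -299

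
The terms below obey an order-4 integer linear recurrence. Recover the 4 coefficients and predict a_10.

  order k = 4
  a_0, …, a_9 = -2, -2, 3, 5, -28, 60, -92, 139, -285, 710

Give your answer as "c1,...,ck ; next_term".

  a_4 = -3·5 + -3·3 + -1·-2 + 3·-2 = -28
  a_5 = -3·-28 + -3·5 + -1·3 + 3·-2 = 60
  a_6 = -3·60 + -3·-28 + -1·5 + 3·3 = -92
  a_7 = -3·-92 + -3·60 + -1·-28 + 3·5 = 139
  a_8 = -3·139 + -3·-92 + -1·60 + 3·-28 = -285
  a_9 = -3·-285 + -3·139 + -1·-92 + 3·60 = 710
  a_10 = -3·710 + -3·-285 + -1·139 + 3·-92 = -1690

-3,-3,-1,3 ; -1690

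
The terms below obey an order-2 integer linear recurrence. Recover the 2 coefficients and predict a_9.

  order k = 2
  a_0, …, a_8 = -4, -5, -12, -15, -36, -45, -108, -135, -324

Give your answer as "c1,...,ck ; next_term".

0,3 ; -405

  a_2 = 0·-5 + 3·-4 = -12
  a_3 = 0·-12 + 3·-5 = -15
  a_4 = 0·-15 + 3·-12 = -36
  a_5 = 0·-36 + 3·-15 = -45
  a_6 = 0·-45 + 3·-36 = -108
  a_7 = 0·-108 + 3·-45 = -135
  a_8 = 0·-135 + 3·-108 = -324
  a_9 = 0·-324 + 3·-135 = -405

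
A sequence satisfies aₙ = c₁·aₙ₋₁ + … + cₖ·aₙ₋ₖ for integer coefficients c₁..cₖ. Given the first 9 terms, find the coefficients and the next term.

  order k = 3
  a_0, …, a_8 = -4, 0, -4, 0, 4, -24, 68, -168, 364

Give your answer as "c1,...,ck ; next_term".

-3,-1,3 ; -720

  a_3 = -3·-4 + -1·0 + 3·-4 = 0
  a_4 = -3·0 + -1·-4 + 3·0 = 4
  a_5 = -3·4 + -1·0 + 3·-4 = -24
  a_6 = -3·-24 + -1·4 + 3·0 = 68
  a_7 = -3·68 + -1·-24 + 3·4 = -168
  a_8 = -3·-168 + -1·68 + 3·-24 = 364
  a_9 = -3·364 + -1·-168 + 3·68 = -720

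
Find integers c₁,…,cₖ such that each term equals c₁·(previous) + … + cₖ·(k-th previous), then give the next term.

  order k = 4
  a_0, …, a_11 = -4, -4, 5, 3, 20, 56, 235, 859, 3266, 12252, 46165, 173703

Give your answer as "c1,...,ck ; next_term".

3,3,-1,2 ; 653884

  a_4 = 3·3 + 3·5 + -1·-4 + 2·-4 = 20
  a_5 = 3·20 + 3·3 + -1·5 + 2·-4 = 56
  a_6 = 3·56 + 3·20 + -1·3 + 2·5 = 235
  a_7 = 3·235 + 3·56 + -1·20 + 2·3 = 859
  a_8 = 3·859 + 3·235 + -1·56 + 2·20 = 3266
  a_9 = 3·3266 + 3·859 + -1·235 + 2·56 = 12252
  a_10 = 3·12252 + 3·3266 + -1·859 + 2·235 = 46165
  a_11 = 3·46165 + 3·12252 + -1·3266 + 2·859 = 173703
  a_12 = 3·173703 + 3·46165 + -1·12252 + 2·3266 = 653884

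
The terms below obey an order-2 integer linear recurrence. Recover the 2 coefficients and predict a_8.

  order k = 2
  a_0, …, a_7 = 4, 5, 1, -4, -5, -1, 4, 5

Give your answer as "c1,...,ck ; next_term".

1,-1 ; 1

  a_2 = 1·5 + -1·4 = 1
  a_3 = 1·1 + -1·5 = -4
  a_4 = 1·-4 + -1·1 = -5
  a_5 = 1·-5 + -1·-4 = -1
  a_6 = 1·-1 + -1·-5 = 4
  a_7 = 1·4 + -1·-1 = 5
  a_8 = 1·5 + -1·4 = 1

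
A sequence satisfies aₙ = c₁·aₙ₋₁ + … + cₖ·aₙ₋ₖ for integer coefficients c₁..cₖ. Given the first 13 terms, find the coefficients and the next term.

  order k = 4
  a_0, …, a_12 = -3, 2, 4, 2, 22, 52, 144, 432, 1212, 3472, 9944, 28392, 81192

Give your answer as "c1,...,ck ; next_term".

  a_4 = 2·2 + 2·4 + 2·2 + -2·-3 = 22
  a_5 = 2·22 + 2·2 + 2·4 + -2·2 = 52
  a_6 = 2·52 + 2·22 + 2·2 + -2·4 = 144
  a_7 = 2·144 + 2·52 + 2·22 + -2·2 = 432
  a_8 = 2·432 + 2·144 + 2·52 + -2·22 = 1212
  a_9 = 2·1212 + 2·432 + 2·144 + -2·52 = 3472
  a_10 = 2·3472 + 2·1212 + 2·432 + -2·144 = 9944
  a_11 = 2·9944 + 2·3472 + 2·1212 + -2·432 = 28392
  a_12 = 2·28392 + 2·9944 + 2·3472 + -2·1212 = 81192
  a_13 = 2·81192 + 2·28392 + 2·9944 + -2·3472 = 232112

2,2,2,-2 ; 232112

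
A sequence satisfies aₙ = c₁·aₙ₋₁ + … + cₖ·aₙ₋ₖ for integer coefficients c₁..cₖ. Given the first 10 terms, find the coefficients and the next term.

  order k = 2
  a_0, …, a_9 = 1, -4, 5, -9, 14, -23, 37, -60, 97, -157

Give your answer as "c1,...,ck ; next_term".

  a_2 = -1·-4 + 1·1 = 5
  a_3 = -1·5 + 1·-4 = -9
  a_4 = -1·-9 + 1·5 = 14
  a_5 = -1·14 + 1·-9 = -23
  a_6 = -1·-23 + 1·14 = 37
  a_7 = -1·37 + 1·-23 = -60
  a_8 = -1·-60 + 1·37 = 97
  a_9 = -1·97 + 1·-60 = -157
  a_10 = -1·-157 + 1·97 = 254

-1,1 ; 254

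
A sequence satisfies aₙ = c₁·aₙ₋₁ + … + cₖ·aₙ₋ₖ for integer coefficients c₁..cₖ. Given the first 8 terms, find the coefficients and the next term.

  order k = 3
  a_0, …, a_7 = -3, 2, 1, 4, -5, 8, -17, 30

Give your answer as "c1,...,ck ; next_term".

-1,1,-1 ; -55

  a_3 = -1·1 + 1·2 + -1·-3 = 4
  a_4 = -1·4 + 1·1 + -1·2 = -5
  a_5 = -1·-5 + 1·4 + -1·1 = 8
  a_6 = -1·8 + 1·-5 + -1·4 = -17
  a_7 = -1·-17 + 1·8 + -1·-5 = 30
  a_8 = -1·30 + 1·-17 + -1·8 = -55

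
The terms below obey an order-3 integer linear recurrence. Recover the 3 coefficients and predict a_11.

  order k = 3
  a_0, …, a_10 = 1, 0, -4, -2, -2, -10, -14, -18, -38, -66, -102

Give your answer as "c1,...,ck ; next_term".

  a_3 = 1·-4 + 0·0 + 2·1 = -2
  a_4 = 1·-2 + 0·-4 + 2·0 = -2
  a_5 = 1·-2 + 0·-2 + 2·-4 = -10
  a_6 = 1·-10 + 0·-2 + 2·-2 = -14
  a_7 = 1·-14 + 0·-10 + 2·-2 = -18
  a_8 = 1·-18 + 0·-14 + 2·-10 = -38
  a_9 = 1·-38 + 0·-18 + 2·-14 = -66
  a_10 = 1·-66 + 0·-38 + 2·-18 = -102
  a_11 = 1·-102 + 0·-66 + 2·-38 = -178

1,0,2 ; -178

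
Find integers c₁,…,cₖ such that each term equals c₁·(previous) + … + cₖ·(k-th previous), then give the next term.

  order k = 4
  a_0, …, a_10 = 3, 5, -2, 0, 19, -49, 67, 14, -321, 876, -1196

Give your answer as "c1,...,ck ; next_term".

  a_4 = -3·0 + -4·-2 + 1·5 + 2·3 = 19
  a_5 = -3·19 + -4·0 + 1·-2 + 2·5 = -49
  a_6 = -3·-49 + -4·19 + 1·0 + 2·-2 = 67
  a_7 = -3·67 + -4·-49 + 1·19 + 2·0 = 14
  a_8 = -3·14 + -4·67 + 1·-49 + 2·19 = -321
  a_9 = -3·-321 + -4·14 + 1·67 + 2·-49 = 876
  a_10 = -3·876 + -4·-321 + 1·14 + 2·67 = -1196
  a_11 = -3·-1196 + -4·876 + 1·-321 + 2·14 = -209

-3,-4,1,2 ; -209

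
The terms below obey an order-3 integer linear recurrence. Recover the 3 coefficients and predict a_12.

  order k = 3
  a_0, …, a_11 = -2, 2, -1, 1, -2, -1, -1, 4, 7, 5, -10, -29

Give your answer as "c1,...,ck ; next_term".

  a_3 = 1·-1 + -1·2 + -2·-2 = 1
  a_4 = 1·1 + -1·-1 + -2·2 = -2
  a_5 = 1·-2 + -1·1 + -2·-1 = -1
  a_6 = 1·-1 + -1·-2 + -2·1 = -1
  a_7 = 1·-1 + -1·-1 + -2·-2 = 4
  a_8 = 1·4 + -1·-1 + -2·-1 = 7
  a_9 = 1·7 + -1·4 + -2·-1 = 5
  a_10 = 1·5 + -1·7 + -2·4 = -10
  a_11 = 1·-10 + -1·5 + -2·7 = -29
  a_12 = 1·-29 + -1·-10 + -2·5 = -29

1,-1,-2 ; -29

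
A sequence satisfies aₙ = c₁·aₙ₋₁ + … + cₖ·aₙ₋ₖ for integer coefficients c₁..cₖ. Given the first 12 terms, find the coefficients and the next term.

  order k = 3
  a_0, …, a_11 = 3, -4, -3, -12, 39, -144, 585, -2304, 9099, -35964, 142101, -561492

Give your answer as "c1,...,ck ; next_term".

-3,3,-3 ; 2218671

  a_3 = -3·-3 + 3·-4 + -3·3 = -12
  a_4 = -3·-12 + 3·-3 + -3·-4 = 39
  a_5 = -3·39 + 3·-12 + -3·-3 = -144
  a_6 = -3·-144 + 3·39 + -3·-12 = 585
  a_7 = -3·585 + 3·-144 + -3·39 = -2304
  a_8 = -3·-2304 + 3·585 + -3·-144 = 9099
  a_9 = -3·9099 + 3·-2304 + -3·585 = -35964
  a_10 = -3·-35964 + 3·9099 + -3·-2304 = 142101
  a_11 = -3·142101 + 3·-35964 + -3·9099 = -561492
  a_12 = -3·-561492 + 3·142101 + -3·-35964 = 2218671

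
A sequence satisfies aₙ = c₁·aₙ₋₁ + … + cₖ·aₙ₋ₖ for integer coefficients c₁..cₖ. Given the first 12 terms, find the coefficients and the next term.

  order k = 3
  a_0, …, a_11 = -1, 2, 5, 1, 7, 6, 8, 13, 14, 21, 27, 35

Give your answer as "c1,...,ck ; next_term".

0,1,1 ; 48

  a_3 = 0·5 + 1·2 + 1·-1 = 1
  a_4 = 0·1 + 1·5 + 1·2 = 7
  a_5 = 0·7 + 1·1 + 1·5 = 6
  a_6 = 0·6 + 1·7 + 1·1 = 8
  a_7 = 0·8 + 1·6 + 1·7 = 13
  a_8 = 0·13 + 1·8 + 1·6 = 14
  a_9 = 0·14 + 1·13 + 1·8 = 21
  a_10 = 0·21 + 1·14 + 1·13 = 27
  a_11 = 0·27 + 1·21 + 1·14 = 35
  a_12 = 0·35 + 1·27 + 1·21 = 48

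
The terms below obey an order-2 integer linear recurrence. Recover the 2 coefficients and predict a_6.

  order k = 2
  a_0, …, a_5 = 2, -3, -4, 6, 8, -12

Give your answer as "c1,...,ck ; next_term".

  a_2 = 0·-3 + -2·2 = -4
  a_3 = 0·-4 + -2·-3 = 6
  a_4 = 0·6 + -2·-4 = 8
  a_5 = 0·8 + -2·6 = -12
  a_6 = 0·-12 + -2·8 = -16

0,-2 ; -16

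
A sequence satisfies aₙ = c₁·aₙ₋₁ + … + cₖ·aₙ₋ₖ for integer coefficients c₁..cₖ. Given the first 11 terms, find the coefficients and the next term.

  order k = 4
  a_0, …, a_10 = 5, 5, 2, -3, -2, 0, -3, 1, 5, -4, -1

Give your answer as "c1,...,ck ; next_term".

  a_4 = 0·-3 + -1·2 + 1·5 + -1·5 = -2
  a_5 = 0·-2 + -1·-3 + 1·2 + -1·5 = 0
  a_6 = 0·0 + -1·-2 + 1·-3 + -1·2 = -3
  a_7 = 0·-3 + -1·0 + 1·-2 + -1·-3 = 1
  a_8 = 0·1 + -1·-3 + 1·0 + -1·-2 = 5
  a_9 = 0·5 + -1·1 + 1·-3 + -1·0 = -4
  a_10 = 0·-4 + -1·5 + 1·1 + -1·-3 = -1
  a_11 = 0·-1 + -1·-4 + 1·5 + -1·1 = 8

0,-1,1,-1 ; 8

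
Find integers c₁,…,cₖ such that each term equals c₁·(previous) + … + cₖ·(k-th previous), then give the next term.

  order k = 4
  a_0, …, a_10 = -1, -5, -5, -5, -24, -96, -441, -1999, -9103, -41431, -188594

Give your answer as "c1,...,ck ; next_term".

4,3,-2,-1 ; -858464

  a_4 = 4·-5 + 3·-5 + -2·-5 + -1·-1 = -24
  a_5 = 4·-24 + 3·-5 + -2·-5 + -1·-5 = -96
  a_6 = 4·-96 + 3·-24 + -2·-5 + -1·-5 = -441
  a_7 = 4·-441 + 3·-96 + -2·-24 + -1·-5 = -1999
  a_8 = 4·-1999 + 3·-441 + -2·-96 + -1·-24 = -9103
  a_9 = 4·-9103 + 3·-1999 + -2·-441 + -1·-96 = -41431
  a_10 = 4·-41431 + 3·-9103 + -2·-1999 + -1·-441 = -188594
  a_11 = 4·-188594 + 3·-41431 + -2·-9103 + -1·-1999 = -858464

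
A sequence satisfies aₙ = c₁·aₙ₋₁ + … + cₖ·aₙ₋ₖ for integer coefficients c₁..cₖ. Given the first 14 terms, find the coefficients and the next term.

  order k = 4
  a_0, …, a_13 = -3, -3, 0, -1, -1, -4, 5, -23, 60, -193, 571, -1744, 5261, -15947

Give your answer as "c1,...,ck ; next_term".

-2,3,0,1 ; 48248

  a_4 = -2·-1 + 3·0 + 0·-3 + 1·-3 = -1
  a_5 = -2·-1 + 3·-1 + 0·0 + 1·-3 = -4
  a_6 = -2·-4 + 3·-1 + 0·-1 + 1·0 = 5
  a_7 = -2·5 + 3·-4 + 0·-1 + 1·-1 = -23
  a_8 = -2·-23 + 3·5 + 0·-4 + 1·-1 = 60
  a_9 = -2·60 + 3·-23 + 0·5 + 1·-4 = -193
  a_10 = -2·-193 + 3·60 + 0·-23 + 1·5 = 571
  a_11 = -2·571 + 3·-193 + 0·60 + 1·-23 = -1744
  a_12 = -2·-1744 + 3·571 + 0·-193 + 1·60 = 5261
  a_13 = -2·5261 + 3·-1744 + 0·571 + 1·-193 = -15947
  a_14 = -2·-15947 + 3·5261 + 0·-1744 + 1·571 = 48248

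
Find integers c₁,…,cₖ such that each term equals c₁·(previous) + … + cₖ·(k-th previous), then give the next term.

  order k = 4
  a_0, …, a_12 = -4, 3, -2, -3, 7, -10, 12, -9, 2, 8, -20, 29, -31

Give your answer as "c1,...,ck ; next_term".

  a_4 = -1·-3 + 0·-2 + 0·3 + -1·-4 = 7
  a_5 = -1·7 + 0·-3 + 0·-2 + -1·3 = -10
  a_6 = -1·-10 + 0·7 + 0·-3 + -1·-2 = 12
  a_7 = -1·12 + 0·-10 + 0·7 + -1·-3 = -9
  a_8 = -1·-9 + 0·12 + 0·-10 + -1·7 = 2
  a_9 = -1·2 + 0·-9 + 0·12 + -1·-10 = 8
  a_10 = -1·8 + 0·2 + 0·-9 + -1·12 = -20
  a_11 = -1·-20 + 0·8 + 0·2 + -1·-9 = 29
  a_12 = -1·29 + 0·-20 + 0·8 + -1·2 = -31
  a_13 = -1·-31 + 0·29 + 0·-20 + -1·8 = 23

-1,0,0,-1 ; 23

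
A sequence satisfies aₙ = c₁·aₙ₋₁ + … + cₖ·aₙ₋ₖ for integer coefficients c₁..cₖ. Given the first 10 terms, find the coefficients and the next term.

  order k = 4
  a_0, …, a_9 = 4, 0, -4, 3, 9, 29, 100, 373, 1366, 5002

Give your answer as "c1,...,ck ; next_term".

  a_4 = 3·3 + 2·-4 + 1·0 + 2·4 = 9
  a_5 = 3·9 + 2·3 + 1·-4 + 2·0 = 29
  a_6 = 3·29 + 2·9 + 1·3 + 2·-4 = 100
  a_7 = 3·100 + 2·29 + 1·9 + 2·3 = 373
  a_8 = 3·373 + 2·100 + 1·29 + 2·9 = 1366
  a_9 = 3·1366 + 2·373 + 1·100 + 2·29 = 5002
  a_10 = 3·5002 + 2·1366 + 1·373 + 2·100 = 18311

3,2,1,2 ; 18311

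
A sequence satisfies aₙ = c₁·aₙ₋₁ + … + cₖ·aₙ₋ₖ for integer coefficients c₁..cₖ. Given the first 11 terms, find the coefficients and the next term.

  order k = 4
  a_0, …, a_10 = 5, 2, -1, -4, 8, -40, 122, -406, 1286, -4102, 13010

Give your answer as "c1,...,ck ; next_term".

  a_4 = -3·-4 + 2·-1 + 4·2 + -2·5 = 8
  a_5 = -3·8 + 2·-4 + 4·-1 + -2·2 = -40
  a_6 = -3·-40 + 2·8 + 4·-4 + -2·-1 = 122
  a_7 = -3·122 + 2·-40 + 4·8 + -2·-4 = -406
  a_8 = -3·-406 + 2·122 + 4·-40 + -2·8 = 1286
  a_9 = -3·1286 + 2·-406 + 4·122 + -2·-40 = -4102
  a_10 = -3·-4102 + 2·1286 + 4·-406 + -2·122 = 13010
  a_11 = -3·13010 + 2·-4102 + 4·1286 + -2·-406 = -41278

-3,2,4,-2 ; -41278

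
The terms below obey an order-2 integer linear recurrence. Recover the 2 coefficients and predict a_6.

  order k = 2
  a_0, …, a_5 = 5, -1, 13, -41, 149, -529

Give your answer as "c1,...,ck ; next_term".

  a_2 = -3·-1 + 2·5 = 13
  a_3 = -3·13 + 2·-1 = -41
  a_4 = -3·-41 + 2·13 = 149
  a_5 = -3·149 + 2·-41 = -529
  a_6 = -3·-529 + 2·149 = 1885

-3,2 ; 1885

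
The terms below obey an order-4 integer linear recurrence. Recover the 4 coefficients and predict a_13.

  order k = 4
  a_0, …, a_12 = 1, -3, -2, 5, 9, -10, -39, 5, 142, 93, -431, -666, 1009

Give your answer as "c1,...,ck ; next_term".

  a_4 = 1·5 + -4·-2 + 1·-3 + -1·1 = 9
  a_5 = 1·9 + -4·5 + 1·-2 + -1·-3 = -10
  a_6 = 1·-10 + -4·9 + 1·5 + -1·-2 = -39
  a_7 = 1·-39 + -4·-10 + 1·9 + -1·5 = 5
  a_8 = 1·5 + -4·-39 + 1·-10 + -1·9 = 142
  a_9 = 1·142 + -4·5 + 1·-39 + -1·-10 = 93
  a_10 = 1·93 + -4·142 + 1·5 + -1·-39 = -431
  a_11 = 1·-431 + -4·93 + 1·142 + -1·5 = -666
  a_12 = 1·-666 + -4·-431 + 1·93 + -1·142 = 1009
  a_13 = 1·1009 + -4·-666 + 1·-431 + -1·93 = 3149

1,-4,1,-1 ; 3149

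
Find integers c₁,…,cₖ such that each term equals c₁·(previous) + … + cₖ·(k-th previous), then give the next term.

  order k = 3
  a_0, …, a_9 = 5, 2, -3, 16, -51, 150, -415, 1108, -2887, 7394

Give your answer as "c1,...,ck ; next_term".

  a_3 = -4·-3 + -3·2 + 2·5 = 16
  a_4 = -4·16 + -3·-3 + 2·2 = -51
  a_5 = -4·-51 + -3·16 + 2·-3 = 150
  a_6 = -4·150 + -3·-51 + 2·16 = -415
  a_7 = -4·-415 + -3·150 + 2·-51 = 1108
  a_8 = -4·1108 + -3·-415 + 2·150 = -2887
  a_9 = -4·-2887 + -3·1108 + 2·-415 = 7394
  a_10 = -4·7394 + -3·-2887 + 2·1108 = -18699

-4,-3,2 ; -18699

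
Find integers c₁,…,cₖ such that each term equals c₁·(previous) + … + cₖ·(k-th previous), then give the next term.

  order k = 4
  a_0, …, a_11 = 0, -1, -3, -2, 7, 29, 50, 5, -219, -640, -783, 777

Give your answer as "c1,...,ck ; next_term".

2,-3,-2,-3 ; 5840

  a_4 = 2·-2 + -3·-3 + -2·-1 + -3·0 = 7
  a_5 = 2·7 + -3·-2 + -2·-3 + -3·-1 = 29
  a_6 = 2·29 + -3·7 + -2·-2 + -3·-3 = 50
  a_7 = 2·50 + -3·29 + -2·7 + -3·-2 = 5
  a_8 = 2·5 + -3·50 + -2·29 + -3·7 = -219
  a_9 = 2·-219 + -3·5 + -2·50 + -3·29 = -640
  a_10 = 2·-640 + -3·-219 + -2·5 + -3·50 = -783
  a_11 = 2·-783 + -3·-640 + -2·-219 + -3·5 = 777
  a_12 = 2·777 + -3·-783 + -2·-640 + -3·-219 = 5840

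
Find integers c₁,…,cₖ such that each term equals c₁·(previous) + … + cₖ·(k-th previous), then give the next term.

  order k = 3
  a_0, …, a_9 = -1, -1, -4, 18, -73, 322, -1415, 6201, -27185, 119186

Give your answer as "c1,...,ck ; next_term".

  a_3 = -4·-4 + 1·-1 + -3·-1 = 18
  a_4 = -4·18 + 1·-4 + -3·-1 = -73
  a_5 = -4·-73 + 1·18 + -3·-4 = 322
  a_6 = -4·322 + 1·-73 + -3·18 = -1415
  a_7 = -4·-1415 + 1·322 + -3·-73 = 6201
  a_8 = -4·6201 + 1·-1415 + -3·322 = -27185
  a_9 = -4·-27185 + 1·6201 + -3·-1415 = 119186
  a_10 = -4·119186 + 1·-27185 + -3·6201 = -522532

-4,1,-3 ; -522532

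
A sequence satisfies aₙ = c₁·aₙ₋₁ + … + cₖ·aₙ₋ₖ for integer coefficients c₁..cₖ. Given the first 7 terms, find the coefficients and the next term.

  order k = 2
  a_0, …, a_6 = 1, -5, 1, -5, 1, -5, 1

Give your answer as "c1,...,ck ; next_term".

  a_2 = 0·-5 + 1·1 = 1
  a_3 = 0·1 + 1·-5 = -5
  a_4 = 0·-5 + 1·1 = 1
  a_5 = 0·1 + 1·-5 = -5
  a_6 = 0·-5 + 1·1 = 1
  a_7 = 0·1 + 1·-5 = -5

0,1 ; -5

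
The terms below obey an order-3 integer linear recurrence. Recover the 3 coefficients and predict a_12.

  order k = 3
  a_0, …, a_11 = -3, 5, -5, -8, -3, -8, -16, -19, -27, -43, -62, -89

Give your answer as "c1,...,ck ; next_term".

  a_3 = 1·-5 + 0·5 + 1·-3 = -8
  a_4 = 1·-8 + 0·-5 + 1·5 = -3
  a_5 = 1·-3 + 0·-8 + 1·-5 = -8
  a_6 = 1·-8 + 0·-3 + 1·-8 = -16
  a_7 = 1·-16 + 0·-8 + 1·-3 = -19
  a_8 = 1·-19 + 0·-16 + 1·-8 = -27
  a_9 = 1·-27 + 0·-19 + 1·-16 = -43
  a_10 = 1·-43 + 0·-27 + 1·-19 = -62
  a_11 = 1·-62 + 0·-43 + 1·-27 = -89
  a_12 = 1·-89 + 0·-62 + 1·-43 = -132

1,0,1 ; -132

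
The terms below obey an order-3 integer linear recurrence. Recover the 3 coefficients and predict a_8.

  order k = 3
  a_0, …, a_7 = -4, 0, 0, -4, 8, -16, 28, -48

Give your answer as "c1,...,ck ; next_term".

-2,0,1 ; 80

  a_3 = -2·0 + 0·0 + 1·-4 = -4
  a_4 = -2·-4 + 0·0 + 1·0 = 8
  a_5 = -2·8 + 0·-4 + 1·0 = -16
  a_6 = -2·-16 + 0·8 + 1·-4 = 28
  a_7 = -2·28 + 0·-16 + 1·8 = -48
  a_8 = -2·-48 + 0·28 + 1·-16 = 80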